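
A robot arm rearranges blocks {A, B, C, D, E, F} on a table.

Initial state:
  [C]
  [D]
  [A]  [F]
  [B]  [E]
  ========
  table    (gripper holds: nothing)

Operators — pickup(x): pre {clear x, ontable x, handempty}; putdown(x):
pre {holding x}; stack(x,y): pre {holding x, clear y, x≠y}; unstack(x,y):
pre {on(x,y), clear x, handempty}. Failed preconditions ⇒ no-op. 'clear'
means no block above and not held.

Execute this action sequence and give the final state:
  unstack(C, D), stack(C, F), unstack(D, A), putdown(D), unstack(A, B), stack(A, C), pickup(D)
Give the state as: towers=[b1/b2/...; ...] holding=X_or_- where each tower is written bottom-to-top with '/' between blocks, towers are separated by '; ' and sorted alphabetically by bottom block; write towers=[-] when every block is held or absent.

step 1 (unstack(C, D)): towers=[B/A/D; E/F] holding=C
step 2 (stack(C, F)): towers=[B/A/D; E/F/C] holding=-
step 3 (unstack(D, A)): towers=[B/A; E/F/C] holding=D
step 4 (putdown(D)): towers=[B/A; D; E/F/C] holding=-
step 5 (unstack(A, B)): towers=[B; D; E/F/C] holding=A
step 6 (stack(A, C)): towers=[B; D; E/F/C/A] holding=-
step 7 (pickup(D)): towers=[B; E/F/C/A] holding=D

towers=[B; E/F/C/A] holding=D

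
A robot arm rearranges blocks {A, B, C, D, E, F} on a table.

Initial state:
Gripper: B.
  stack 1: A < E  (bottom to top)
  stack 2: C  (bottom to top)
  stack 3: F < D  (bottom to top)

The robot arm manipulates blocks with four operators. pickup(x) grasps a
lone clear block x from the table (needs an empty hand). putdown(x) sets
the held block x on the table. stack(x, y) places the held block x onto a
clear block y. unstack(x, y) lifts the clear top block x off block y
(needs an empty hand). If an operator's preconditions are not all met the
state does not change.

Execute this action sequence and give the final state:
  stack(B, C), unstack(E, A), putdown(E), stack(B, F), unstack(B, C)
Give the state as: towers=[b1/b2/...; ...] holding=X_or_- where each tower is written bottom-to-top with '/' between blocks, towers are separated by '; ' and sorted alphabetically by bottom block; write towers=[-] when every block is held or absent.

step 1 (stack(B, C)): towers=[A/E; C/B; F/D] holding=-
step 2 (unstack(E, A)): towers=[A; C/B; F/D] holding=E
step 3 (putdown(E)): towers=[A; C/B; E; F/D] holding=-
step 4 (stack(B, F)) [no-op]: towers=[A; C/B; E; F/D] holding=-
step 5 (unstack(B, C)): towers=[A; C; E; F/D] holding=B

towers=[A; C; E; F/D] holding=B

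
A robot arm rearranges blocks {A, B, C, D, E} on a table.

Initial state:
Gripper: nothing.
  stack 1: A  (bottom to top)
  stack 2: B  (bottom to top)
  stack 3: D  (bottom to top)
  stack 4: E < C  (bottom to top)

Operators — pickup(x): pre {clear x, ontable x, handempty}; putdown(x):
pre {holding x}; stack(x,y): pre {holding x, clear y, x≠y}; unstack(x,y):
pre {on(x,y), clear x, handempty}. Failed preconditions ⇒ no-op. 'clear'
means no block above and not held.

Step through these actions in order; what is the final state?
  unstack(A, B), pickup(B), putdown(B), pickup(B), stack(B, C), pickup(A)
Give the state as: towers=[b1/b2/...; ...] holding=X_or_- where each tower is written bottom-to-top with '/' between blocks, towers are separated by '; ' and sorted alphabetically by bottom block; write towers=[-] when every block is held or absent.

towers=[D; E/C/B] holding=A

step 1 (unstack(A, B)) [no-op]: towers=[A; B; D; E/C] holding=-
step 2 (pickup(B)): towers=[A; D; E/C] holding=B
step 3 (putdown(B)): towers=[A; B; D; E/C] holding=-
step 4 (pickup(B)): towers=[A; D; E/C] holding=B
step 5 (stack(B, C)): towers=[A; D; E/C/B] holding=-
step 6 (pickup(A)): towers=[D; E/C/B] holding=A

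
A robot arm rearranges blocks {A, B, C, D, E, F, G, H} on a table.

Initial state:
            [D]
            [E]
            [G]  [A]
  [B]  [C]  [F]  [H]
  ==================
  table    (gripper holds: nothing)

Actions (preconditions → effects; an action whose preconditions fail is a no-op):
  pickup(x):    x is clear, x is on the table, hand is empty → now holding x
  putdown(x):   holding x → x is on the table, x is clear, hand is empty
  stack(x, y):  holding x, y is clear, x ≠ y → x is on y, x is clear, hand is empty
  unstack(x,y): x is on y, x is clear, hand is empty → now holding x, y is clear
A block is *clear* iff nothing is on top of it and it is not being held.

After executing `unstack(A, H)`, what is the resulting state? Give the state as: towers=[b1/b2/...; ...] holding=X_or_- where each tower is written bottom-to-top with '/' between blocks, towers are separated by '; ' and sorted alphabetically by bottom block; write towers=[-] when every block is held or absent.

before: towers=[B; C; F/G/E/D; H/A] holding=-
pre[unstack(A, H)]: on(A,H) ok, clear(A) ok, handempty ok
all met → apply unstack(A, H)
after:  towers=[B; C; F/G/E/D; H] holding=A

towers=[B; C; F/G/E/D; H] holding=A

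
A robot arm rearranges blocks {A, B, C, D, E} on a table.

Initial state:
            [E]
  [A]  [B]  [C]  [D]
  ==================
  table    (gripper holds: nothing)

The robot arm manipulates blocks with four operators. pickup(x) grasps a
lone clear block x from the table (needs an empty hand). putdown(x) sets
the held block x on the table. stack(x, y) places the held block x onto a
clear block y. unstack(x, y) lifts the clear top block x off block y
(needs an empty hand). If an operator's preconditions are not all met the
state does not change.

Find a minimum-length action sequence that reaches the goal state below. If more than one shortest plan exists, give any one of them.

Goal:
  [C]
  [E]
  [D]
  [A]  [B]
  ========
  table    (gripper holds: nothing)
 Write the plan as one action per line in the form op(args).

pickup(D)
stack(D, A)
unstack(E, C)
stack(E, D)
pickup(C)
stack(C, E)

step 1 (pickup(D)): towers=[A; B; C/E] holding=D
step 2 (stack(D, A)): towers=[A/D; B; C/E] holding=-
step 3 (unstack(E, C)): towers=[A/D; B; C] holding=E
step 4 (stack(E, D)): towers=[A/D/E; B; C] holding=-
step 5 (pickup(C)): towers=[A/D/E; B] holding=C
step 6 (stack(C, E)): towers=[A/D/E/C; B] holding=-
goal check: towers=[A/D/E/C; B] holding=- — reached (length 6, optimal by BFS)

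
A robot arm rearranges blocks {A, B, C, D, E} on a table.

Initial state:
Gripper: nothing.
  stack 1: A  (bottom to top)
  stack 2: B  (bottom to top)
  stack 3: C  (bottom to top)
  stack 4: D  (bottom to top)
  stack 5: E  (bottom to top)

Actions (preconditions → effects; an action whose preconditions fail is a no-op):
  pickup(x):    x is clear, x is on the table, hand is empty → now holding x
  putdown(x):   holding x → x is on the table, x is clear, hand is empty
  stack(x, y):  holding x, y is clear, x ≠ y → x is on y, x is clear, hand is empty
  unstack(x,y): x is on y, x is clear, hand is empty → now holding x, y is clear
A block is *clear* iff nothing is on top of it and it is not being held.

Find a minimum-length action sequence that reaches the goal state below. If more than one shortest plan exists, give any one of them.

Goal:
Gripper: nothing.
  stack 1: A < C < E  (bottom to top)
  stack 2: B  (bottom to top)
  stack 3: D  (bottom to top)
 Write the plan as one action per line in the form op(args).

step 1 (pickup(C)): towers=[A; B; D; E] holding=C
step 2 (stack(C, A)): towers=[A/C; B; D; E] holding=-
step 3 (pickup(E)): towers=[A/C; B; D] holding=E
step 4 (stack(E, C)): towers=[A/C/E; B; D] holding=-
goal check: towers=[A/C/E; B; D] holding=- — reached (length 4, optimal by BFS)

pickup(C)
stack(C, A)
pickup(E)
stack(E, C)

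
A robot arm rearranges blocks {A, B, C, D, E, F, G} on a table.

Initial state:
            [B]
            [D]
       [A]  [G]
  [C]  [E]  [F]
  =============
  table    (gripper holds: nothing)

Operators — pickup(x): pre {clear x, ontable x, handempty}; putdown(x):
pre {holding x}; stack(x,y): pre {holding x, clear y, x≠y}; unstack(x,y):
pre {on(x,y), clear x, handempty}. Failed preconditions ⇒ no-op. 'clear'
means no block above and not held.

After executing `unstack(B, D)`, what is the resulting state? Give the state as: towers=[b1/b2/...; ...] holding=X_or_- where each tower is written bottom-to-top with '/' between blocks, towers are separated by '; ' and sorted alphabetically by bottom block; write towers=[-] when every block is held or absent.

towers=[C; E/A; F/G/D] holding=B

before: towers=[C; E/A; F/G/D/B] holding=-
pre[unstack(B, D)]: on(B,D) ✓, clear(B) ✓, handempty ✓
all met → apply unstack(B, D)
after:  towers=[C; E/A; F/G/D] holding=B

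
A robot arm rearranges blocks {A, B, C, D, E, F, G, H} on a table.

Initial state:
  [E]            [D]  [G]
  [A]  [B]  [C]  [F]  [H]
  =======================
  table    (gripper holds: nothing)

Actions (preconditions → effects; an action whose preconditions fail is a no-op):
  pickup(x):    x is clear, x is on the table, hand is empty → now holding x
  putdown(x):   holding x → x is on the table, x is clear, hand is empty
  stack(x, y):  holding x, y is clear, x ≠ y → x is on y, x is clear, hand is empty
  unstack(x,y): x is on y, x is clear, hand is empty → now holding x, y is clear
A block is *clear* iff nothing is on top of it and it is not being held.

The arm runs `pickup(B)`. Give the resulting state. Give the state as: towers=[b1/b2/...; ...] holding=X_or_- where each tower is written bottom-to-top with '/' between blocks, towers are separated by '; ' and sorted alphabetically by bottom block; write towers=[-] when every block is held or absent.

towers=[A/E; C; F/D; H/G] holding=B

before: towers=[A/E; B; C; F/D; H/G] holding=-
pre[pickup(B)]: clear(B) yes, ontable(B) yes, handempty yes
all met → apply pickup(B)
after:  towers=[A/E; C; F/D; H/G] holding=B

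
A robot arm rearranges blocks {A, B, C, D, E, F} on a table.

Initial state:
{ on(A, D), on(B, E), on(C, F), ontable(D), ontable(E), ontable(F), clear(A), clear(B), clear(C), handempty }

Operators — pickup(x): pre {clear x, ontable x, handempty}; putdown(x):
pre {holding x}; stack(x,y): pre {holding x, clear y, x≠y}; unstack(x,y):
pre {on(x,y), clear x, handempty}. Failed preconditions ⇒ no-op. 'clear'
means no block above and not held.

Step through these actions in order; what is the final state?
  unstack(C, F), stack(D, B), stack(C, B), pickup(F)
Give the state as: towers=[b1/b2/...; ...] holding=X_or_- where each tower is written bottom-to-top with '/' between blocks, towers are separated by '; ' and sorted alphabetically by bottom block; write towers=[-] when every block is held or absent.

step 1 (unstack(C, F)): towers=[D/A; E/B; F] holding=C
step 2 (stack(D, B)) [no-op]: towers=[D/A; E/B; F] holding=C
step 3 (stack(C, B)): towers=[D/A; E/B/C; F] holding=-
step 4 (pickup(F)): towers=[D/A; E/B/C] holding=F

towers=[D/A; E/B/C] holding=F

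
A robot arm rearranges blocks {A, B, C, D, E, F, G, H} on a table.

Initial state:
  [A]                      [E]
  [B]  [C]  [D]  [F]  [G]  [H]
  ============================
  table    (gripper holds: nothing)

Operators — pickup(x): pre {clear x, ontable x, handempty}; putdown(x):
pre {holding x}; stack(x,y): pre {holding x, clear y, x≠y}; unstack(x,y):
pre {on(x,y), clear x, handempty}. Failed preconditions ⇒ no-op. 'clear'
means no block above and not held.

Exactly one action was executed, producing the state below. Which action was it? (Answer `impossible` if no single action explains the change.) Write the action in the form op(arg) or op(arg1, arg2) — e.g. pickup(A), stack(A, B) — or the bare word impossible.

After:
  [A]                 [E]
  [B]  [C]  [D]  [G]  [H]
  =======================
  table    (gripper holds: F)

pickup(F)

target: towers=[B/A; C; D; G; H/E] holding=F
         pickup(G) → towers=[B/A; C; D; F; H/E] holding=G
     unstack(A, B) → towers=[B; C; D; F; G; H/E] holding=A
     unstack(E, H) → towers=[B/A; C; D; F; G; H] holding=E
         pickup(F) → towers=[B/A; C; D; G; H/E] holding=F  ← match
         pickup(D) → towers=[B/A; C; F; G; H/E] holding=D
         pickup(C) → towers=[B/A; D; F; G; H/E] holding=C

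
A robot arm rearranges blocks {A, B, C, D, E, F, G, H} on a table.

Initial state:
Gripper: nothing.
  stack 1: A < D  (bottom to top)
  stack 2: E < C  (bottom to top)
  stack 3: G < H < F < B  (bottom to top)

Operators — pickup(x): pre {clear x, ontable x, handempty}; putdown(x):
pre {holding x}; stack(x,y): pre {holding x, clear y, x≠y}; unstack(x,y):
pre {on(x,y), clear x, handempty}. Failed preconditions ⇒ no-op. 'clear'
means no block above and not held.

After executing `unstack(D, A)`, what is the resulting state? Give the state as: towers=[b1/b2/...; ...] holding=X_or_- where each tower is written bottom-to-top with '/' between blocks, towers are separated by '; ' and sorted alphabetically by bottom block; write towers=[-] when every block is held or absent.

before: towers=[A/D; E/C; G/H/F/B] holding=-
pre[unstack(D, A)]: on(D,A) ✓, clear(D) ✓, handempty ✓
all met → apply unstack(D, A)
after:  towers=[A; E/C; G/H/F/B] holding=D

towers=[A; E/C; G/H/F/B] holding=D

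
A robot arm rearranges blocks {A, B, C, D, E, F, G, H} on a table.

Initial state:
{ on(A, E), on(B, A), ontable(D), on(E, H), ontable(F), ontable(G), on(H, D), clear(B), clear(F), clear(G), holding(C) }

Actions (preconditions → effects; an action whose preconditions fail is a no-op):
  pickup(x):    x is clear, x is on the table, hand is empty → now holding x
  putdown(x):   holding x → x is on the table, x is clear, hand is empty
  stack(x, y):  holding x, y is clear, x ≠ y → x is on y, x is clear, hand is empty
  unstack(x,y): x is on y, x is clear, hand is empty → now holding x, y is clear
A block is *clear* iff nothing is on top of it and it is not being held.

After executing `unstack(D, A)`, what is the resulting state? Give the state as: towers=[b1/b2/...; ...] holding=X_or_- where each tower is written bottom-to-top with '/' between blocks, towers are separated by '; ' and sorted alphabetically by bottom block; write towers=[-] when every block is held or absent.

before: towers=[D/H/E/A/B; F; G] holding=C
pre[unstack(D, A)]: on(D,A) no, clear(D) no, handempty no
on(D,A), clear(D), handempty unmet → unstack(D, A) is a no-op
after:  towers=[D/H/E/A/B; F; G] holding=C

towers=[D/H/E/A/B; F; G] holding=C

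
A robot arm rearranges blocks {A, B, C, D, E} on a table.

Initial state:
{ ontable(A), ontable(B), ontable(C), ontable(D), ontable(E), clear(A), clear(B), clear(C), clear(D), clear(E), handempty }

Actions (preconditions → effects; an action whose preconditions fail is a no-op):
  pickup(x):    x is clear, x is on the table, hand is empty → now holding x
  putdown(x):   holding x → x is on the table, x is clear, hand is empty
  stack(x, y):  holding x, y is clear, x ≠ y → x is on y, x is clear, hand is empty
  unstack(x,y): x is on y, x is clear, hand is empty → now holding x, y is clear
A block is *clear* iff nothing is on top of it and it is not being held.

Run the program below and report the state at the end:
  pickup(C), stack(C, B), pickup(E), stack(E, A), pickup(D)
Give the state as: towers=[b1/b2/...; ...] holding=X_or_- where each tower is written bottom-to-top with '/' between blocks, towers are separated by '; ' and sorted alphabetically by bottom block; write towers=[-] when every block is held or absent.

towers=[A/E; B/C] holding=D

step 1 (pickup(C)): towers=[A; B; D; E] holding=C
step 2 (stack(C, B)): towers=[A; B/C; D; E] holding=-
step 3 (pickup(E)): towers=[A; B/C; D] holding=E
step 4 (stack(E, A)): towers=[A/E; B/C; D] holding=-
step 5 (pickup(D)): towers=[A/E; B/C] holding=D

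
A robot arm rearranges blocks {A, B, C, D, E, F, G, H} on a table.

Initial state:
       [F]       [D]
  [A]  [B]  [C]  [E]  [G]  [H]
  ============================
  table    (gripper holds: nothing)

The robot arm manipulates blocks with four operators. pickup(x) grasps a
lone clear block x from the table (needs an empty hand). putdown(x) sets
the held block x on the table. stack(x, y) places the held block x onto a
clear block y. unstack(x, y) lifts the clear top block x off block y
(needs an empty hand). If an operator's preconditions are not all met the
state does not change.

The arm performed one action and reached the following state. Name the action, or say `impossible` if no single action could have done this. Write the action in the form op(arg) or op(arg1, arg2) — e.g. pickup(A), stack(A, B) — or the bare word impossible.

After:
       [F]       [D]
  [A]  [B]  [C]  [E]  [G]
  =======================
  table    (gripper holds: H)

pickup(H)

target: towers=[A; B/F; C; E/D; G] holding=H
         pickup(G) → towers=[A; B/F; C; E/D; H] holding=G
         pickup(A) → towers=[B/F; C; E/D; G; H] holding=A
         pickup(H) → towers=[A; B/F; C; E/D; G] holding=H  ← match
     unstack(F, B) → towers=[A; B; C; E/D; G; H] holding=F
     unstack(D, E) → towers=[A; B/F; C; E; G; H] holding=D
         pickup(C) → towers=[A; B/F; E/D; G; H] holding=C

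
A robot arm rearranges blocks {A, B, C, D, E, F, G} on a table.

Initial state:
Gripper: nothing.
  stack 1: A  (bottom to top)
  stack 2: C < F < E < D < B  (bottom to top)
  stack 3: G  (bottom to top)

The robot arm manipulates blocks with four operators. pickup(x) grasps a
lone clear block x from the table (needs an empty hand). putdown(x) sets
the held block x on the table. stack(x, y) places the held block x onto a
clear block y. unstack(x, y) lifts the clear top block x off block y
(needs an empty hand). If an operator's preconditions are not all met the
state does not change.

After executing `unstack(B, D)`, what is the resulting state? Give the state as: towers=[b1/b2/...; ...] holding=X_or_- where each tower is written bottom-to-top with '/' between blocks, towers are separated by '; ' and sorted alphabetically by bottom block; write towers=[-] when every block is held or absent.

before: towers=[A; C/F/E/D/B; G] holding=-
pre[unstack(B, D)]: on(B,D) ok, clear(B) ok, handempty ok
all met → apply unstack(B, D)
after:  towers=[A; C/F/E/D; G] holding=B

towers=[A; C/F/E/D; G] holding=B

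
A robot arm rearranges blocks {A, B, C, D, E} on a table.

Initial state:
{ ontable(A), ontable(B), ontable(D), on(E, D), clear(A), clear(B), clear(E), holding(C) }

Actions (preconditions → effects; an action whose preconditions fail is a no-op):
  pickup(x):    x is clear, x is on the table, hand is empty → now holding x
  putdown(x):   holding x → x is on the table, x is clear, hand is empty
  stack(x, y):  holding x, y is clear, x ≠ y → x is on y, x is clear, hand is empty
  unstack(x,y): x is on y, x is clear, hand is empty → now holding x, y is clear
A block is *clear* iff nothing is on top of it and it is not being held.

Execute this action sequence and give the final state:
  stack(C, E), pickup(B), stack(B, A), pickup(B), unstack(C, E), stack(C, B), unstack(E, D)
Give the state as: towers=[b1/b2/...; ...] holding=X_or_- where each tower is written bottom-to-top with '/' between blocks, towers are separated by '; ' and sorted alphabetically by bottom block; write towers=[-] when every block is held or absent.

towers=[A/B/C; D] holding=E

step 1 (stack(C, E)): towers=[A; B; D/E/C] holding=-
step 2 (pickup(B)): towers=[A; D/E/C] holding=B
step 3 (stack(B, A)): towers=[A/B; D/E/C] holding=-
step 4 (pickup(B)) [no-op]: towers=[A/B; D/E/C] holding=-
step 5 (unstack(C, E)): towers=[A/B; D/E] holding=C
step 6 (stack(C, B)): towers=[A/B/C; D/E] holding=-
step 7 (unstack(E, D)): towers=[A/B/C; D] holding=E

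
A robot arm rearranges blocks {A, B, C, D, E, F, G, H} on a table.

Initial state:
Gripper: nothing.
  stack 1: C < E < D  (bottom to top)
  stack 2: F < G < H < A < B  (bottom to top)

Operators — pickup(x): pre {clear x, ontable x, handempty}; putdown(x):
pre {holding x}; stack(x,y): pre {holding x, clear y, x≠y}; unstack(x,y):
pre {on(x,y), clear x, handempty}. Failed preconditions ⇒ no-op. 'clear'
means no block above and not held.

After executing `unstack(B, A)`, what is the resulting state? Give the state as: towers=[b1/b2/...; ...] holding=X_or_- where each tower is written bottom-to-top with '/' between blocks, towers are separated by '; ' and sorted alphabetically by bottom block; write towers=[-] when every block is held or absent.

before: towers=[C/E/D; F/G/H/A/B] holding=-
pre[unstack(B, A)]: on(B,A) ok, clear(B) ok, handempty ok
all met → apply unstack(B, A)
after:  towers=[C/E/D; F/G/H/A] holding=B

towers=[C/E/D; F/G/H/A] holding=B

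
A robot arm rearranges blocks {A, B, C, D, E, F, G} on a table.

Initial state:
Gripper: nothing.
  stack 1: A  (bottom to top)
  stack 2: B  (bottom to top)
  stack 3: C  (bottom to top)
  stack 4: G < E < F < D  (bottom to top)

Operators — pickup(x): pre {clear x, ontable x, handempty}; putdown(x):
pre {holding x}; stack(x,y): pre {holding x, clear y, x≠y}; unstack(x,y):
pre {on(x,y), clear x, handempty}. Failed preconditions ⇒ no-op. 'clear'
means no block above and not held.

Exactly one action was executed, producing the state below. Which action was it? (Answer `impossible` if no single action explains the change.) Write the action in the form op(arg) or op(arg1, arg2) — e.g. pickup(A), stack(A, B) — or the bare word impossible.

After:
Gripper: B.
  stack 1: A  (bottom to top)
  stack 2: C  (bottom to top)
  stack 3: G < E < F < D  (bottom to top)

pickup(B)

target: towers=[A; C; G/E/F/D] holding=B
         pickup(B) → towers=[A; C; G/E/F/D] holding=B  ← match
     unstack(D, F) → towers=[A; B; C; G/E/F] holding=D
         pickup(A) → towers=[B; C; G/E/F/D] holding=A
         pickup(C) → towers=[A; B; G/E/F/D] holding=C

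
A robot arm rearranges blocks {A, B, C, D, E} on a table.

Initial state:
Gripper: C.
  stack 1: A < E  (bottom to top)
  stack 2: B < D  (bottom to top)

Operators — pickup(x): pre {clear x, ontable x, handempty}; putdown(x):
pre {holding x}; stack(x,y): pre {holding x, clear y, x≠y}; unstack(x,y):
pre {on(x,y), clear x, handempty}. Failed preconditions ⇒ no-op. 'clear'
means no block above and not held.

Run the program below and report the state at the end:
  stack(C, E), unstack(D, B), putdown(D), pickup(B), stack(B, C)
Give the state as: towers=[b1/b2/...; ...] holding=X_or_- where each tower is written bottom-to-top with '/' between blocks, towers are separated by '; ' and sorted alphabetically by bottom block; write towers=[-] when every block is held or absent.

towers=[A/E/C/B; D] holding=-

step 1 (stack(C, E)): towers=[A/E/C; B/D] holding=-
step 2 (unstack(D, B)): towers=[A/E/C; B] holding=D
step 3 (putdown(D)): towers=[A/E/C; B; D] holding=-
step 4 (pickup(B)): towers=[A/E/C; D] holding=B
step 5 (stack(B, C)): towers=[A/E/C/B; D] holding=-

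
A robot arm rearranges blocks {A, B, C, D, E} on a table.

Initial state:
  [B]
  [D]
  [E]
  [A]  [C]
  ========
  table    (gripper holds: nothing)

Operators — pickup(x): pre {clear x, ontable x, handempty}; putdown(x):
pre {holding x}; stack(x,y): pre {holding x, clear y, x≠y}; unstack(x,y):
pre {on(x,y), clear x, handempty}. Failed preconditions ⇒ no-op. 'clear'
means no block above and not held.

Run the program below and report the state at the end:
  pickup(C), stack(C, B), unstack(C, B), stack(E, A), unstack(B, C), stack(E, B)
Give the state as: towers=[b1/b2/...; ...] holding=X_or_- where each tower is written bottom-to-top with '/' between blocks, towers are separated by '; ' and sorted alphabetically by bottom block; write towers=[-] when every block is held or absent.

towers=[A/E/D/B] holding=C

step 1 (pickup(C)): towers=[A/E/D/B] holding=C
step 2 (stack(C, B)): towers=[A/E/D/B/C] holding=-
step 3 (unstack(C, B)): towers=[A/E/D/B] holding=C
step 4 (stack(E, A)) [no-op]: towers=[A/E/D/B] holding=C
step 5 (unstack(B, C)) [no-op]: towers=[A/E/D/B] holding=C
step 6 (stack(E, B)) [no-op]: towers=[A/E/D/B] holding=C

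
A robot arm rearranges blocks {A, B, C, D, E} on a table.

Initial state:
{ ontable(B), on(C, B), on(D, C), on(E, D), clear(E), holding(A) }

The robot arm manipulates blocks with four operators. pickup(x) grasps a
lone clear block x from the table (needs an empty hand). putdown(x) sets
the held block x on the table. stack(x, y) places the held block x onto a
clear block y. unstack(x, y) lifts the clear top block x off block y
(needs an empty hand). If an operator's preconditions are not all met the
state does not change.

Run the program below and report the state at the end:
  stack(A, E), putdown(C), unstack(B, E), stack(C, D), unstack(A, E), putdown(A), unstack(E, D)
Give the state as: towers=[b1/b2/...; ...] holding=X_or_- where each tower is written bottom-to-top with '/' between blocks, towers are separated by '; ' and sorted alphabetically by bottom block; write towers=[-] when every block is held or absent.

step 1 (stack(A, E)): towers=[B/C/D/E/A] holding=-
step 2 (putdown(C)) [no-op]: towers=[B/C/D/E/A] holding=-
step 3 (unstack(B, E)) [no-op]: towers=[B/C/D/E/A] holding=-
step 4 (stack(C, D)) [no-op]: towers=[B/C/D/E/A] holding=-
step 5 (unstack(A, E)): towers=[B/C/D/E] holding=A
step 6 (putdown(A)): towers=[A; B/C/D/E] holding=-
step 7 (unstack(E, D)): towers=[A; B/C/D] holding=E

towers=[A; B/C/D] holding=E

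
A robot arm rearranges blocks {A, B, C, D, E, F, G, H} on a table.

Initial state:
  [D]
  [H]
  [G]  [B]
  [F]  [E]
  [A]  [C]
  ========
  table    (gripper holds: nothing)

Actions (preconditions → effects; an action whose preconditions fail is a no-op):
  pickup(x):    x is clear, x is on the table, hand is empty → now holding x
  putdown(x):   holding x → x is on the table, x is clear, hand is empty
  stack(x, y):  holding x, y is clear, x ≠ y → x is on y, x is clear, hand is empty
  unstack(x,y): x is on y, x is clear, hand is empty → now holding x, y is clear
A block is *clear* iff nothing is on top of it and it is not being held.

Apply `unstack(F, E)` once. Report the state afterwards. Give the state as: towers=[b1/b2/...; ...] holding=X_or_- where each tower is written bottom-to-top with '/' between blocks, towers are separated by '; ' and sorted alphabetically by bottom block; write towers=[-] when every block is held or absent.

before: towers=[A/F/G/H/D; C/E/B] holding=-
pre[unstack(F, E)]: on(F,E) fail, clear(F) fail, handempty ok
on(F,E), clear(F) unmet → unstack(F, E) is a no-op
after:  towers=[A/F/G/H/D; C/E/B] holding=-

towers=[A/F/G/H/D; C/E/B] holding=-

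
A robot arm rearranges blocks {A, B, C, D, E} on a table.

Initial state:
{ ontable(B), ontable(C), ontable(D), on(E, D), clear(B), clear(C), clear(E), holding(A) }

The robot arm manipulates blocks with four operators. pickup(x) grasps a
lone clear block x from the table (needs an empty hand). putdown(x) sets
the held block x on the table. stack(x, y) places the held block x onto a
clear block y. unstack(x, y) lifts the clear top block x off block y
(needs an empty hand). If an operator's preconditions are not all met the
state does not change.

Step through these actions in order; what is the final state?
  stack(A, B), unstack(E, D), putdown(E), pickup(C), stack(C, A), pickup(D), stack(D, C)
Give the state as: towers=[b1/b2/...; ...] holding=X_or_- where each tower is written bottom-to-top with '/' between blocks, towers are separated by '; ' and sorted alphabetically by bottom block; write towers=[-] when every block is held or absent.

towers=[B/A/C/D; E] holding=-

step 1 (stack(A, B)): towers=[B/A; C; D/E] holding=-
step 2 (unstack(E, D)): towers=[B/A; C; D] holding=E
step 3 (putdown(E)): towers=[B/A; C; D; E] holding=-
step 4 (pickup(C)): towers=[B/A; D; E] holding=C
step 5 (stack(C, A)): towers=[B/A/C; D; E] holding=-
step 6 (pickup(D)): towers=[B/A/C; E] holding=D
step 7 (stack(D, C)): towers=[B/A/C/D; E] holding=-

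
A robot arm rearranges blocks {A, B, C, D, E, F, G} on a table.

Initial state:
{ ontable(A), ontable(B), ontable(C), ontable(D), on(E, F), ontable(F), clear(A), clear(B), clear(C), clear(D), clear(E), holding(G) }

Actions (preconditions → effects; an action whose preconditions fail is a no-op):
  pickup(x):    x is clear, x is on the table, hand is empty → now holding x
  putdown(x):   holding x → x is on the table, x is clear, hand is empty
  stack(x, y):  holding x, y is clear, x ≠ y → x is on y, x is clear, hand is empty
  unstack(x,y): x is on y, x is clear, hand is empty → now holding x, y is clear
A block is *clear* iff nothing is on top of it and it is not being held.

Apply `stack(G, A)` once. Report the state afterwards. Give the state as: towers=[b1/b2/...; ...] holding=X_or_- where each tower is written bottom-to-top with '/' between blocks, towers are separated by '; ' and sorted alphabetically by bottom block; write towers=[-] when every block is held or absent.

towers=[A/G; B; C; D; F/E] holding=-

before: towers=[A; B; C; D; F/E] holding=G
pre[stack(G, A)]: holding(G) ✓, clear(A) ✓, G≠A ✓
all met → apply stack(G, A)
after:  towers=[A/G; B; C; D; F/E] holding=-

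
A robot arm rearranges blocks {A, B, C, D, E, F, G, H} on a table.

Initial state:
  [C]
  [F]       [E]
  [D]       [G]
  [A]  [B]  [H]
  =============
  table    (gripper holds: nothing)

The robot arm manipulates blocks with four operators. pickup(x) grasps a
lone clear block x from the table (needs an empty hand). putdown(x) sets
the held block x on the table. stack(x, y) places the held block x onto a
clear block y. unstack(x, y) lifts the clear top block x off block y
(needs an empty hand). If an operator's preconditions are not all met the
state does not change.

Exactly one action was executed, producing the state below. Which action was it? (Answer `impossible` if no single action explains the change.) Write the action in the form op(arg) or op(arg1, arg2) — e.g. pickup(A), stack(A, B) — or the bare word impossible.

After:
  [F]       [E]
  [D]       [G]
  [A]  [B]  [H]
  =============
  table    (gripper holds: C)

unstack(C, F)

target: towers=[A/D/F; B; H/G/E] holding=C
     unstack(E, G) → towers=[A/D/F/C; B; H/G] holding=E
         pickup(B) → towers=[A/D/F/C; H/G/E] holding=B
     unstack(C, F) → towers=[A/D/F; B; H/G/E] holding=C  ← match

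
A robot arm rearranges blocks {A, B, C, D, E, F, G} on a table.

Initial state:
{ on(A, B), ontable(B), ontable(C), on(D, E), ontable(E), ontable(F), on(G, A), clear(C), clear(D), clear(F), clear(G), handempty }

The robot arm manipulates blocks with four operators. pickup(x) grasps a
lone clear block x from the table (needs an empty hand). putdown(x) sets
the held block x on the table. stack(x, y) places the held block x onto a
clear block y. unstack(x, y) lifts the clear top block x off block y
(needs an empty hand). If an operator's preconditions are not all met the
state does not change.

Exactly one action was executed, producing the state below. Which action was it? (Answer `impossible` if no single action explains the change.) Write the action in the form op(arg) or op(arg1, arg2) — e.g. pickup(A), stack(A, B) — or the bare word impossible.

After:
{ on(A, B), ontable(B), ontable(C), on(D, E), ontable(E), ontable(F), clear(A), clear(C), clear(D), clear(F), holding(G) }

unstack(G, A)

target: towers=[B/A; C; E/D; F] holding=G
         pickup(F) → towers=[B/A/G; C; E/D] holding=F
     unstack(G, A) → towers=[B/A; C; E/D; F] holding=G  ← match
     unstack(D, E) → towers=[B/A/G; C; E; F] holding=D
         pickup(C) → towers=[B/A/G; E/D; F] holding=C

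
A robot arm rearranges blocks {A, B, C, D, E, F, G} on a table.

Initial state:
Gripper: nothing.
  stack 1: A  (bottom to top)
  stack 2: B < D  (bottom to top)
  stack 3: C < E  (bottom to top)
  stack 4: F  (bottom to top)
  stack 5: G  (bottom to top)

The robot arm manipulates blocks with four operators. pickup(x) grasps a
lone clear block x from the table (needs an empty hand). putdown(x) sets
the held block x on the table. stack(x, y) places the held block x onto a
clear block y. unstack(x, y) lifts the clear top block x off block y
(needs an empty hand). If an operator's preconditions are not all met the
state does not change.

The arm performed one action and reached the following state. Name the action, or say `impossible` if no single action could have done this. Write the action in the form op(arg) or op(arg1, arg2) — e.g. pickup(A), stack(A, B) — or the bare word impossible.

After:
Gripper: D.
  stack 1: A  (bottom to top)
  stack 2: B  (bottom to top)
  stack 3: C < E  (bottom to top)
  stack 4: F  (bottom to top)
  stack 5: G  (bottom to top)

unstack(D, B)

target: towers=[A; B; C/E; F; G] holding=D
         pickup(F) → towers=[A; B/D; C/E; G] holding=F
         pickup(G) → towers=[A; B/D; C/E; F] holding=G
     unstack(D, B) → towers=[A; B; C/E; F; G] holding=D  ← match
         pickup(A) → towers=[B/D; C/E; F; G] holding=A
     unstack(E, C) → towers=[A; B/D; C; F; G] holding=E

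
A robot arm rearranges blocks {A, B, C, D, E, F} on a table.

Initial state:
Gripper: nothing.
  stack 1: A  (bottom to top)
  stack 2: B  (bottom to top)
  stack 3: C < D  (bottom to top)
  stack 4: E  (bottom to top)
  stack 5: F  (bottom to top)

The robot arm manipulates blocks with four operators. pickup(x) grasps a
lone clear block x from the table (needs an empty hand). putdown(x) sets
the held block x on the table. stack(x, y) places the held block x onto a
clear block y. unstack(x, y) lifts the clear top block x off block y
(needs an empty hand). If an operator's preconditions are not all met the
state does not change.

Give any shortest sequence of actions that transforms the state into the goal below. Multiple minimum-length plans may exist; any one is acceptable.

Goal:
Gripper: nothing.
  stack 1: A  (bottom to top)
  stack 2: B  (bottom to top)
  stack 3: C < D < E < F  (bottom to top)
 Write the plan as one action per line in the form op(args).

pickup(E)
stack(E, D)
pickup(F)
stack(F, E)

step 1 (pickup(E)): towers=[A; B; C/D; F] holding=E
step 2 (stack(E, D)): towers=[A; B; C/D/E; F] holding=-
step 3 (pickup(F)): towers=[A; B; C/D/E] holding=F
step 4 (stack(F, E)): towers=[A; B; C/D/E/F] holding=-
goal check: towers=[A; B; C/D/E/F] holding=- — reached (length 4, optimal by BFS)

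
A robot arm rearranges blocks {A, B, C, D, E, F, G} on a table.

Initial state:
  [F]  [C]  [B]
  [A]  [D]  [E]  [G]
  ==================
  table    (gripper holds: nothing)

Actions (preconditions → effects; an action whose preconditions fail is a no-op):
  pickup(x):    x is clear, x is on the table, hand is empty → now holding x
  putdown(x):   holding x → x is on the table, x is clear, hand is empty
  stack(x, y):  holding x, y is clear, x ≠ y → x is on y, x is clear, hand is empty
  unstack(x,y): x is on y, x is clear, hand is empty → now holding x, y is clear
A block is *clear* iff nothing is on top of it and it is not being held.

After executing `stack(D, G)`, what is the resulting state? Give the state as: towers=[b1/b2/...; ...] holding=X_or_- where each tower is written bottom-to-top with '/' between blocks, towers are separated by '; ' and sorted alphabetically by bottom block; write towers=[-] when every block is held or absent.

towers=[A/F; D/C; E/B; G] holding=-

before: towers=[A/F; D/C; E/B; G] holding=-
pre[stack(D, G)]: holding(D) fail, clear(G) ok, D≠G ok
holding(D) unmet → stack(D, G) is a no-op
after:  towers=[A/F; D/C; E/B; G] holding=-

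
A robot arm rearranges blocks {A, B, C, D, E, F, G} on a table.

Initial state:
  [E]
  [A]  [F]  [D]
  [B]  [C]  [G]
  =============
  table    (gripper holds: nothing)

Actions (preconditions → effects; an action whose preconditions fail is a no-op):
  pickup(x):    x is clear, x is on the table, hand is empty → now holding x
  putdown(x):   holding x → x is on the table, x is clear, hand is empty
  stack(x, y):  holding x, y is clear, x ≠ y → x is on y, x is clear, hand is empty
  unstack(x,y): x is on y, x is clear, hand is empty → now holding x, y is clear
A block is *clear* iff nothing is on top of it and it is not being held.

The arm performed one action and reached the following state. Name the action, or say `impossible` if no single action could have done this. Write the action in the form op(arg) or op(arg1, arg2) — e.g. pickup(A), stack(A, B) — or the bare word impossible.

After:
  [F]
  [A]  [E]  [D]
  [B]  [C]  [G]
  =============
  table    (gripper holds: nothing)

target: towers=[B/A/F; C/E; G/D] holding=-
     unstack(F, C) → towers=[B/A/E; C; G/D] holding=F
     unstack(D, G) → towers=[B/A/E; C/F; G] holding=D
     unstack(E, A) → towers=[B/A; C/F; G/D] holding=E
none of the 3 applicable actions match → impossible

impossible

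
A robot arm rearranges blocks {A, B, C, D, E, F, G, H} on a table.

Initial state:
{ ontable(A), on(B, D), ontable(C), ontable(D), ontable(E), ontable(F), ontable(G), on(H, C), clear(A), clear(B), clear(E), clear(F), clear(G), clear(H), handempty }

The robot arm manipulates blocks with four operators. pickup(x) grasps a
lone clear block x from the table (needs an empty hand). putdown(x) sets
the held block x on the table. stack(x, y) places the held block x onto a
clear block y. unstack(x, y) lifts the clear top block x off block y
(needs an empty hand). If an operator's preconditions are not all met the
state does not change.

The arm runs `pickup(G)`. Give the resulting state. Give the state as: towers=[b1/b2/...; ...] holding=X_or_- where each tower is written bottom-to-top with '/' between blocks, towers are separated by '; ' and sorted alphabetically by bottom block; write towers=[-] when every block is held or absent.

before: towers=[A; C/H; D/B; E; F; G] holding=-
pre[pickup(G)]: clear(G) yes, ontable(G) yes, handempty yes
all met → apply pickup(G)
after:  towers=[A; C/H; D/B; E; F] holding=G

towers=[A; C/H; D/B; E; F] holding=G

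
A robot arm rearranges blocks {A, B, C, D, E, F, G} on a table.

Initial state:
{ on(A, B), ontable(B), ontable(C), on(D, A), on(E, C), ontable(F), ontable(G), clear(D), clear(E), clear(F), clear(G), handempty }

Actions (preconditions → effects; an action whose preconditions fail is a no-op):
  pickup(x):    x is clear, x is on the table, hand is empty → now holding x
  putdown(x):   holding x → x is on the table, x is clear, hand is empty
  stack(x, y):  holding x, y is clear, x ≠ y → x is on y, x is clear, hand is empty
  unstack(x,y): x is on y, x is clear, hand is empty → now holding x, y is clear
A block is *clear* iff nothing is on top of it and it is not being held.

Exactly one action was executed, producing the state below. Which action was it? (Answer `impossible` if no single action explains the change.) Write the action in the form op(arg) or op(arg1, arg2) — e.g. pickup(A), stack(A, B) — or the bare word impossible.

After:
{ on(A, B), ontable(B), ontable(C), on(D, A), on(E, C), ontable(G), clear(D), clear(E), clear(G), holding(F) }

pickup(F)

target: towers=[B/A/D; C/E; G] holding=F
         pickup(F) → towers=[B/A/D; C/E; G] holding=F  ← match
         pickup(G) → towers=[B/A/D; C/E; F] holding=G
     unstack(D, A) → towers=[B/A; C/E; F; G] holding=D
     unstack(E, C) → towers=[B/A/D; C; F; G] holding=E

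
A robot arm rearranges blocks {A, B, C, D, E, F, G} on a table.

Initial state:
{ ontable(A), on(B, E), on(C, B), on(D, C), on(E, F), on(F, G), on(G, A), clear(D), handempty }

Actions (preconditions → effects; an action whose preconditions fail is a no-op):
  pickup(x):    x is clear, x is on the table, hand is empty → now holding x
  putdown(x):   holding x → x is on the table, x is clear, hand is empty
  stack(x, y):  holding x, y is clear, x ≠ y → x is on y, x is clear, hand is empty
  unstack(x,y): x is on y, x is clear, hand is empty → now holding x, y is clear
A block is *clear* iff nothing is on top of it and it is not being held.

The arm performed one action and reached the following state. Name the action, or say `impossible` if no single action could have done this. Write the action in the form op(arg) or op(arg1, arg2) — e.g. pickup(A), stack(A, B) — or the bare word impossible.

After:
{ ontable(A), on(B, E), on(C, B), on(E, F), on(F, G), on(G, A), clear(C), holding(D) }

target: towers=[A/G/F/E/B/C] holding=D
     unstack(D, C) → towers=[A/G/F/E/B/C] holding=D  ← match

unstack(D, C)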